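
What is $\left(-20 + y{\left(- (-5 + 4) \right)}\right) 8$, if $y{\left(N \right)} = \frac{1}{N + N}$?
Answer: $-156$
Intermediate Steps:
$y{\left(N \right)} = \frac{1}{2 N}$
$\left(-20 + y{\left(- (-5 + 4) \right)}\right) 8 = \left(-20 + \frac{1}{2 \left(- (-5 + 4)\right)}\right) 8 = \left(-20 + \frac{1}{2 \left(\left(-1\right) \left(-1\right)\right)}\right) 8 = \left(-20 + \frac{1}{2 \cdot 1}\right) 8 = \left(-20 + \frac{1}{2} \cdot 1\right) 8 = \left(-20 + \frac{1}{2}\right) 8 = \left(- \frac{39}{2}\right) 8 = -156$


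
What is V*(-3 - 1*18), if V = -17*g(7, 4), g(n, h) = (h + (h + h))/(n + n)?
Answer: 306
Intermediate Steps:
g(n, h) = 3*h/(2*n) (g(n, h) = (h + 2*h)/((2*n)) = (3*h)*(1/(2*n)) = 3*h/(2*n))
V = -102/7 (V = -51*4/(2*7) = -17*6/7 = -102/7 ≈ -14.571)
V*(-3 - 1*18) = -102*(-3 - 1*18)/7 = -102*(-3 - 18)/7 = -102/7*(-21) = 306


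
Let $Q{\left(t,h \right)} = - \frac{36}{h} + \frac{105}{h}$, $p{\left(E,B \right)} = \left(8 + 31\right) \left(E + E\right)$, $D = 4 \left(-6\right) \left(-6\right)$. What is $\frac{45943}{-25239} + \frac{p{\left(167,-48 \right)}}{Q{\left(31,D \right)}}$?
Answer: $\frac{15779577583}{580497} \approx 27183.0$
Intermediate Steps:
$D = 144$ ($D = \left(-24\right) \left(-6\right) = 144$)
$p{\left(E,B \right)} = 78 E$ ($p{\left(E,B \right)} = 39 \cdot 2 E = 78 E$)
$Q{\left(t,h \right)} = \frac{69}{h}$
$\frac{45943}{-25239} + \frac{p{\left(167,-48 \right)}}{Q{\left(31,D \right)}} = \frac{45943}{-25239} + \frac{78 \cdot 167}{69 \cdot \frac{1}{144}} = 45943 \left(- \frac{1}{25239}\right) + \frac{13026}{69 \cdot \frac{1}{144}} = - \frac{45943}{25239} + \frac{13026}{\frac{23}{48}} = - \frac{45943}{25239} + 13026 \cdot \frac{48}{23} = - \frac{45943}{25239} + \frac{625248}{23} = \frac{15779577583}{580497}$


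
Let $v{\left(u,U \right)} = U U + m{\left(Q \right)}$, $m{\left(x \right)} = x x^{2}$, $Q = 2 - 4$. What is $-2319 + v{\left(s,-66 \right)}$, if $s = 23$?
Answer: $2029$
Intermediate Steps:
$Q = -2$
$m{\left(x \right)} = x^{3}$
$v{\left(u,U \right)} = -8 + U^{2}$ ($v{\left(u,U \right)} = U U + \left(-2\right)^{3} = U^{2} - 8 = -8 + U^{2}$)
$-2319 + v{\left(s,-66 \right)} = -2319 - \left(8 - \left(-66\right)^{2}\right) = -2319 + \left(-8 + 4356\right) = -2319 + 4348 = 2029$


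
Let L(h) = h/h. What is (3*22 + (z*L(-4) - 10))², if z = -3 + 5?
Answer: 3364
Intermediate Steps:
z = 2
L(h) = 1
(3*22 + (z*L(-4) - 10))² = (3*22 + (2*1 - 10))² = (66 + (2 - 10))² = (66 - 8)² = 58² = 3364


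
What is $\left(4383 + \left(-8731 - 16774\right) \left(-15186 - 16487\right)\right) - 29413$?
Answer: $807794835$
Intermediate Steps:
$\left(4383 + \left(-8731 - 16774\right) \left(-15186 - 16487\right)\right) - 29413 = \left(4383 - -807819865\right) - 29413 = \left(4383 + 807819865\right) - 29413 = 807824248 - 29413 = 807794835$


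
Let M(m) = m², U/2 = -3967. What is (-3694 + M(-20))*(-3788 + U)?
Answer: 38612268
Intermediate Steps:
U = -7934 (U = 2*(-3967) = -7934)
(-3694 + M(-20))*(-3788 + U) = (-3694 + (-20)²)*(-3788 - 7934) = (-3694 + 400)*(-11722) = -3294*(-11722) = 38612268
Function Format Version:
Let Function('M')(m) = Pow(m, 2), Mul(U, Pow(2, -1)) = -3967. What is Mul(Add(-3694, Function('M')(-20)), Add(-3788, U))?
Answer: 38612268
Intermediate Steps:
U = -7934 (U = Mul(2, -3967) = -7934)
Mul(Add(-3694, Function('M')(-20)), Add(-3788, U)) = Mul(Add(-3694, Pow(-20, 2)), Add(-3788, -7934)) = Mul(Add(-3694, 400), -11722) = Mul(-3294, -11722) = 38612268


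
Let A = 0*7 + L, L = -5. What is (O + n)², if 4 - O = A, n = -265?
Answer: 65536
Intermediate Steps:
A = -5 (A = 0*7 - 5 = 0 - 5 = -5)
O = 9 (O = 4 - 1*(-5) = 4 + 5 = 9)
(O + n)² = (9 - 265)² = (-256)² = 65536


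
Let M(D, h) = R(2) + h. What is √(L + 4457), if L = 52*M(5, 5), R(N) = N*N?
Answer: 5*√197 ≈ 70.178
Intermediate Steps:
R(N) = N²
M(D, h) = 4 + h (M(D, h) = 2² + h = 4 + h)
L = 468 (L = 52*(4 + 5) = 52*9 = 468)
√(L + 4457) = √(468 + 4457) = √4925 = 5*√197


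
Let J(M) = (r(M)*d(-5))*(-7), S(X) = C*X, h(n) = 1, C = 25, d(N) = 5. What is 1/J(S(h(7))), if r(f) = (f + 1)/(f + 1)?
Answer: -1/35 ≈ -0.028571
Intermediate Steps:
r(f) = 1 (r(f) = (1 + f)/(1 + f) = 1)
S(X) = 25*X
J(M) = -35 (J(M) = (1*5)*(-7) = 5*(-7) = -35)
1/J(S(h(7))) = 1/(-35) = -1/35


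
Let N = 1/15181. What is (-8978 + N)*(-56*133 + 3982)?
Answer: 472398528922/15181 ≈ 3.1118e+7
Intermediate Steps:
N = 1/15181 ≈ 6.5872e-5
(-8978 + N)*(-56*133 + 3982) = (-8978 + 1/15181)*(-56*133 + 3982) = -136295017*(-7448 + 3982)/15181 = -136295017/15181*(-3466) = 472398528922/15181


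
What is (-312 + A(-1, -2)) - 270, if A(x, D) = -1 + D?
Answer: -585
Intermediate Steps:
(-312 + A(-1, -2)) - 270 = (-312 + (-1 - 2)) - 270 = (-312 - 3) - 270 = -315 - 270 = -585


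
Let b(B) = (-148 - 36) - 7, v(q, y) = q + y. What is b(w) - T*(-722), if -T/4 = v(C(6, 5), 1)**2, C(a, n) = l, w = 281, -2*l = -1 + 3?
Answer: -191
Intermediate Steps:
l = -1 (l = -(-1 + 3)/2 = -1/2*2 = -1)
C(a, n) = -1
T = 0 (T = -4*(-1 + 1)**2 = -4*0**2 = -4*0 = 0)
b(B) = -191 (b(B) = -184 - 7 = -191)
b(w) - T*(-722) = -191 - 0*(-722) = -191 - 1*0 = -191 + 0 = -191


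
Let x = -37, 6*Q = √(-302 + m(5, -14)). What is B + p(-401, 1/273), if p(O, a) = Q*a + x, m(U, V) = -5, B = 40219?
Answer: 40182 + I*√307/1638 ≈ 40182.0 + 0.010697*I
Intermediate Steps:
Q = I*√307/6 (Q = √(-302 - 5)/6 = √(-307)/6 = (I*√307)/6 = I*√307/6 ≈ 2.9202*I)
p(O, a) = -37 + I*a*√307/6 (p(O, a) = (I*√307/6)*a - 37 = I*a*√307/6 - 37 = -37 + I*a*√307/6)
B + p(-401, 1/273) = 40219 + (-37 + (⅙)*I*√307/273) = 40219 + (-37 + (⅙)*I*(1/273)*√307) = 40219 + (-37 + I*√307/1638) = 40182 + I*√307/1638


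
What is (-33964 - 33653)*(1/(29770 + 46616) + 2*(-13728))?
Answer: 47270008244085/25462 ≈ 1.8565e+9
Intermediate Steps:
(-33964 - 33653)*(1/(29770 + 46616) + 2*(-13728)) = -67617*(1/76386 - 27456) = -67617*(-2097254015/76386) = 47270008244085/25462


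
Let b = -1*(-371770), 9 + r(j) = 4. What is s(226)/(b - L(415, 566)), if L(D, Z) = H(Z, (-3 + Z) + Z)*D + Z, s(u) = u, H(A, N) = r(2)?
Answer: 226/373279 ≈ 0.00060545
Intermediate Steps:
r(j) = -5 (r(j) = -9 + 4 = -5)
H(A, N) = -5
b = 371770
L(D, Z) = Z - 5*D (L(D, Z) = -5*D + Z = Z - 5*D)
s(226)/(b - L(415, 566)) = 226/(371770 - (566 - 5*415)) = 226/(371770 - (566 - 2075)) = 226/(371770 - 1*(-1509)) = 226/(371770 + 1509) = 226/373279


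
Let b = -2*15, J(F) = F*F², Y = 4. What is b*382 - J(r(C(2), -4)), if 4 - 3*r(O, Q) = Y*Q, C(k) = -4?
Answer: -317420/27 ≈ -11756.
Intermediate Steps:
r(O, Q) = 4/3 - 4*Q/3
J(F) = F³
b = -30
b*382 - J(r(C(2), -4)) = -30*382 - (4/3 - 4/3*(-4))³ = -11460 - (4/3 + 16/3)³ = -11460 - (20/3)³ = -11460 - 1*8000/27 = -11460 - 8000/27 = -317420/27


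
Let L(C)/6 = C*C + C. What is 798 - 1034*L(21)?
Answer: -2865450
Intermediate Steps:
L(C) = 6*C + 6*C**2 (L(C) = 6*(C*C + C) = 6*(C**2 + C) = 6*(C + C**2) = 6*C + 6*C**2)
798 - 1034*L(21) = 798 - 6204*21*(1 + 21) = 798 - 6204*21*22 = 798 - 1034*2772 = 798 - 2866248 = -2865450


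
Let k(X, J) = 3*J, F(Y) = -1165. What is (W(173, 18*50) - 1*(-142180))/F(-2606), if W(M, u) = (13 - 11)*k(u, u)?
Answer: -29516/233 ≈ -126.68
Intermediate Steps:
W(M, u) = 6*u (W(M, u) = (13 - 11)*(3*u) = 2*(3*u) = 6*u)
(W(173, 18*50) - 1*(-142180))/F(-2606) = (6*(18*50) - 1*(-142180))/(-1165) = (6*900 + 142180)*(-1/1165) = (5400 + 142180)*(-1/1165) = 147580*(-1/1165) = -29516/233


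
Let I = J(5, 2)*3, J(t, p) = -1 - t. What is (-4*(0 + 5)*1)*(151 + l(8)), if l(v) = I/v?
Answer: -2975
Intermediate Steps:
I = -18 (I = (-1 - 1*5)*3 = (-1 - 5)*3 = -6*3 = -18)
l(v) = -18/v
(-4*(0 + 5)*1)*(151 + l(8)) = (-4*(0 + 5)*1)*(151 - 18/8) = (-4*5*1)*(151 - 18*⅛) = (-20*1)*(151 - 9/4) = -20*595/4 = -2975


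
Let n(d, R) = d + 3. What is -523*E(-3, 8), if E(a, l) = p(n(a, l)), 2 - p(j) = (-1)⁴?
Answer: -523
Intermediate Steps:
n(d, R) = 3 + d
p(j) = 1 (p(j) = 2 - 1*(-1)⁴ = 2 - 1*1 = 2 - 1 = 1)
E(a, l) = 1
-523*E(-3, 8) = -523*1 = -523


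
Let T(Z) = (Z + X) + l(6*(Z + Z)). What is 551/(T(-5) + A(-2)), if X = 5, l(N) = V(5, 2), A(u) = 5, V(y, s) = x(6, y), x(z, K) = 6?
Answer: 551/11 ≈ 50.091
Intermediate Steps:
V(y, s) = 6
l(N) = 6
T(Z) = 11 + Z (T(Z) = (Z + 5) + 6 = (5 + Z) + 6 = 11 + Z)
551/(T(-5) + A(-2)) = 551/((11 - 5) + 5) = 551/(6 + 5) = 551/11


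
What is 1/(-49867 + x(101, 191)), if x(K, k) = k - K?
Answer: -1/49777 ≈ -2.0090e-5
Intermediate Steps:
1/(-49867 + x(101, 191)) = 1/(-49867 + (191 - 1*101)) = 1/(-49867 + (191 - 101)) = 1/(-49867 + 90) = 1/(-49777) = -1/49777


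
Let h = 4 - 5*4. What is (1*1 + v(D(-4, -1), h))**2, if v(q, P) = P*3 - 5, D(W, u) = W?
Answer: 2704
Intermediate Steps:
h = -16 (h = 4 - 20 = -16)
v(q, P) = -5 + 3*P (v(q, P) = 3*P - 5 = -5 + 3*P)
(1*1 + v(D(-4, -1), h))**2 = (1*1 + (-5 + 3*(-16)))**2 = (1 + (-5 - 48))**2 = (1 - 53)**2 = (-52)**2 = 2704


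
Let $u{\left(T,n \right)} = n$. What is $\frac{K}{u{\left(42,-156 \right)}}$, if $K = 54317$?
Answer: $- \frac{54317}{156} \approx -348.19$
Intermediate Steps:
$\frac{K}{u{\left(42,-156 \right)}} = \frac{54317}{-156} = 54317 \left(- \frac{1}{156}\right) = - \frac{54317}{156}$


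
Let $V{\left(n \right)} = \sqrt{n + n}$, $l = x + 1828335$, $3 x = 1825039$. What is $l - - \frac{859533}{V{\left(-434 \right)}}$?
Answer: $\frac{7310044}{3} - \frac{859533 i \sqrt{217}}{434} \approx 2.4367 \cdot 10^{6} - 29174.0 i$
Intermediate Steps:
$x = \frac{1825039}{3}$ ($x = \frac{1}{3} \cdot 1825039 = \frac{1825039}{3} \approx 6.0835 \cdot 10^{5}$)
$l = \frac{7310044}{3}$ ($l = \frac{1825039}{3} + 1828335 = \frac{7310044}{3} \approx 2.4367 \cdot 10^{6}$)
$V{\left(n \right)} = \sqrt{2} \sqrt{n}$ ($V{\left(n \right)} = \sqrt{2 n} = \sqrt{2} \sqrt{n}$)
$l - - \frac{859533}{V{\left(-434 \right)}} = \frac{7310044}{3} - - \frac{859533}{\sqrt{2} \sqrt{-434}} = \frac{7310044}{3} - - \frac{859533}{\sqrt{2} i \sqrt{434}} = \frac{7310044}{3} - - \frac{859533}{2 i \sqrt{217}} = \frac{7310044}{3} - - 859533 \left(- \frac{i \sqrt{217}}{434}\right) = \frac{7310044}{3} - \frac{859533 i \sqrt{217}}{434}$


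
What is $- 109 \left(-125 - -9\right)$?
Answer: $12644$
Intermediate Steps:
$- 109 \left(-125 - -9\right) = - 109 \left(-125 + 9\right) = \left(-109\right) \left(-116\right) = 12644$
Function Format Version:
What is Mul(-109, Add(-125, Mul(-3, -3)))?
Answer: 12644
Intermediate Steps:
Mul(-109, Add(-125, Mul(-3, -3))) = Mul(-109, Add(-125, 9)) = Mul(-109, -116) = 12644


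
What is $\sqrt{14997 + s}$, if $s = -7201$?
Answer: $2 \sqrt{1949} \approx 88.295$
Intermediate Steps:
$\sqrt{14997 + s} = \sqrt{14997 - 7201} = \sqrt{7796} = 2 \sqrt{1949}$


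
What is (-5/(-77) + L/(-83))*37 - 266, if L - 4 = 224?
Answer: -2334223/6391 ≈ -365.24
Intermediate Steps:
L = 228 (L = 4 + 224 = 228)
(-5/(-77) + L/(-83))*37 - 266 = (-5/(-77) + 228/(-83))*37 - 266 = (-5*(-1/77) + 228*(-1/83))*37 - 266 = (5/77 - 228/83)*37 - 266 = -17141/6391*37 - 266 = -634217/6391 - 266 = -2334223/6391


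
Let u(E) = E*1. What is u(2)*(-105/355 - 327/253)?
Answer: -57060/17963 ≈ -3.1765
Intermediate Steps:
u(E) = E
u(2)*(-105/355 - 327/253) = 2*(-105/355 - 327/253) = 2*(-105*1/355 - 327*1/253) = 2*(-21/71 - 327/253) = 2*(-28530/17963) = -57060/17963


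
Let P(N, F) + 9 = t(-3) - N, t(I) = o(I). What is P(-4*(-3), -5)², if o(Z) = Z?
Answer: 576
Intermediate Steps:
t(I) = I
P(N, F) = -12 - N (P(N, F) = -9 + (-3 - N) = -12 - N)
P(-4*(-3), -5)² = (-12 - (-4)*(-3))² = (-12 - 1*12)² = (-12 - 12)² = (-24)² = 576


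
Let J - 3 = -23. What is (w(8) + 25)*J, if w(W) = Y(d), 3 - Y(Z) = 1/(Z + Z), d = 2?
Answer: -555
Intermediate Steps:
Y(Z) = 3 - 1/(2*Z) (Y(Z) = 3 - 1/(Z + Z) = 3 - 1/(2*Z))
J = -20 (J = 3 - 23 = -20)
w(W) = 11/4 (w(W) = 3 - ½/2 = 3 - ½*½ = 3 - ¼ = 11/4)
(w(8) + 25)*J = (11/4 + 25)*(-20) = (111/4)*(-20) = -555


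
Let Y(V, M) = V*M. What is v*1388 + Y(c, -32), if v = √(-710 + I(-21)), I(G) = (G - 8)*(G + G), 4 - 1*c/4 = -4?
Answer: -1024 + 2776*√127 ≈ 30260.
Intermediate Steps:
c = 32 (c = 16 - 4*(-4) = 16 + 16 = 32)
Y(V, M) = M*V
I(G) = 2*G*(-8 + G) (I(G) = (-8 + G)*(2*G) = 2*G*(-8 + G))
v = 2*√127 (v = √(-710 + 2*(-21)*(-8 - 21)) = √(-710 + 2*(-21)*(-29)) = √(-710 + 1218) = √508 = 2*√127 ≈ 22.539)
v*1388 + Y(c, -32) = (2*√127)*1388 - 32*32 = 2776*√127 - 1024 = -1024 + 2776*√127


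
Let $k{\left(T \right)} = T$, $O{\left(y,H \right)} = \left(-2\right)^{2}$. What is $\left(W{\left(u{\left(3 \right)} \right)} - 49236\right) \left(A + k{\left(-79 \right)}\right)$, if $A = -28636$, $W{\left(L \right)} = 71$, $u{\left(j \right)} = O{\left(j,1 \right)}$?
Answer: $1411772975$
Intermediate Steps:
$O{\left(y,H \right)} = 4$
$u{\left(j \right)} = 4$
$\left(W{\left(u{\left(3 \right)} \right)} - 49236\right) \left(A + k{\left(-79 \right)}\right) = \left(71 - 49236\right) \left(-28636 - 79\right) = \left(-49165\right) \left(-28715\right) = 1411772975$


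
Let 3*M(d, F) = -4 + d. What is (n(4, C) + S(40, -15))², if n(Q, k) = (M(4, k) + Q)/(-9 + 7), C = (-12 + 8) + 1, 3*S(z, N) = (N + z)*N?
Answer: 16129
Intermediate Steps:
M(d, F) = -4/3 + d/3 (M(d, F) = (-4 + d)/3 = -4/3 + d/3)
S(z, N) = N*(N + z)/3 (S(z, N) = ((N + z)*N)/3 = (N*(N + z))/3 = N*(N + z)/3)
C = -3 (C = -4 + 1 = -3)
n(Q, k) = -Q/2 (n(Q, k) = ((-4/3 + (⅓)*4) + Q)/(-9 + 7) = ((-4/3 + 4/3) + Q)/(-2) = (0 + Q)*(-½) = Q*(-½) = -Q/2)
(n(4, C) + S(40, -15))² = (-½*4 + (⅓)*(-15)*(-15 + 40))² = (-2 + (⅓)*(-15)*25)² = (-2 - 125)² = (-127)² = 16129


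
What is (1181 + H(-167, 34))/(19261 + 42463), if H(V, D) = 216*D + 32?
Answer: 8557/61724 ≈ 0.13863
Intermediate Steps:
H(V, D) = 32 + 216*D
(1181 + H(-167, 34))/(19261 + 42463) = (1181 + (32 + 216*34))/(19261 + 42463) = (1181 + (32 + 7344))/61724 = (1181 + 7376)*(1/61724) = 8557*(1/61724) = 8557/61724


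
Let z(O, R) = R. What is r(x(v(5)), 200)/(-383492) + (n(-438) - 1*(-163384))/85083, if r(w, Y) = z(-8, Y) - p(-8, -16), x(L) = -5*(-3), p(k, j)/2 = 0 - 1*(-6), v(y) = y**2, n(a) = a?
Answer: 15618122957/8157162459 ≈ 1.9147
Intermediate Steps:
p(k, j) = 12 (p(k, j) = 2*(0 - 1*(-6)) = 2*(0 + 6) = 2*6 = 12)
x(L) = 15
r(w, Y) = -12 + Y (r(w, Y) = Y - 1*12 = Y - 12 = -12 + Y)
r(x(v(5)), 200)/(-383492) + (n(-438) - 1*(-163384))/85083 = (-12 + 200)/(-383492) + (-438 - 1*(-163384))/85083 = 188*(-1/383492) + (-438 + 163384)*(1/85083) = -47/95873 + 162946*(1/85083) = -47/95873 + 162946/85083 = 15618122957/8157162459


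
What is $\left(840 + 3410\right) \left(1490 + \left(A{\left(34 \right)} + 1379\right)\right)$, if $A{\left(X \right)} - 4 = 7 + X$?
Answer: $12384500$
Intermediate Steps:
$A{\left(X \right)} = 11 + X$ ($A{\left(X \right)} = 4 + \left(7 + X\right) = 11 + X$)
$\left(840 + 3410\right) \left(1490 + \left(A{\left(34 \right)} + 1379\right)\right) = \left(840 + 3410\right) \left(1490 + \left(\left(11 + 34\right) + 1379\right)\right) = 4250 \left(1490 + \left(45 + 1379\right)\right) = 4250 \left(1490 + 1424\right) = 4250 \cdot 2914 = 12384500$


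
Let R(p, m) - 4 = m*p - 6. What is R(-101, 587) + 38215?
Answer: -21074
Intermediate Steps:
R(p, m) = -2 + m*p (R(p, m) = 4 + (m*p - 6) = 4 + (-6 + m*p) = -2 + m*p)
R(-101, 587) + 38215 = (-2 + 587*(-101)) + 38215 = (-2 - 59287) + 38215 = -59289 + 38215 = -21074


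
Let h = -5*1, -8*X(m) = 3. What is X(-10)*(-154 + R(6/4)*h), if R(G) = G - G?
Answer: 231/4 ≈ 57.750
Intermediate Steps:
X(m) = -3/8 (X(m) = -1/8*3 = -3/8)
R(G) = 0
h = -5
X(-10)*(-154 + R(6/4)*h) = -3*(-154 + 0*(-5))/8 = -3*(-154 + 0)/8 = -3/8*(-154) = 231/4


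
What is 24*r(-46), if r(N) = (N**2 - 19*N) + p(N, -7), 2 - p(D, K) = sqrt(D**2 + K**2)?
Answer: 71808 - 24*sqrt(2165) ≈ 70691.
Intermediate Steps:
p(D, K) = 2 - sqrt(D**2 + K**2)
r(N) = 2 + N**2 - sqrt(49 + N**2) - 19*N (r(N) = (N**2 - 19*N) + (2 - sqrt(N**2 + (-7)**2)) = (N**2 - 19*N) + (2 - sqrt(N**2 + 49)) = (N**2 - 19*N) + (2 - sqrt(49 + N**2)) = 2 + N**2 - sqrt(49 + N**2) - 19*N)
24*r(-46) = 24*(2 + (-46)**2 - sqrt(49 + (-46)**2) - 19*(-46)) = 24*(2 + 2116 - sqrt(49 + 2116) + 874) = 24*(2 + 2116 - sqrt(2165) + 874) = 24*(2992 - sqrt(2165)) = 71808 - 24*sqrt(2165)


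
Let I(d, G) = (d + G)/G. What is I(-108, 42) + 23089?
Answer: 161612/7 ≈ 23087.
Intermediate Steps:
I(d, G) = (G + d)/G
I(-108, 42) + 23089 = (42 - 108)/42 + 23089 = (1/42)*(-66) + 23089 = -11/7 + 23089 = 161612/7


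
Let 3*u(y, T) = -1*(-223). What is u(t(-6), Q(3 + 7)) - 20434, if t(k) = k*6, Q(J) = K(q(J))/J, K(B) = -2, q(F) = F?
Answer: -61079/3 ≈ -20360.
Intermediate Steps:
Q(J) = -2/J
t(k) = 6*k
u(y, T) = 223/3 (u(y, T) = (-1*(-223))/3 = (⅓)*223 = 223/3)
u(t(-6), Q(3 + 7)) - 20434 = 223/3 - 20434 = -61079/3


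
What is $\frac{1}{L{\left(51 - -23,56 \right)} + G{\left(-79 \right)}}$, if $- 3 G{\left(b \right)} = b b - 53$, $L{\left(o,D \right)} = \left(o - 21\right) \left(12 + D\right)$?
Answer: $\frac{3}{4624} \approx 0.00064879$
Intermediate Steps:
$L{\left(o,D \right)} = \left(-21 + o\right) \left(12 + D\right)$
$G{\left(b \right)} = \frac{53}{3} - \frac{b^{2}}{3}$ ($G{\left(b \right)} = - \frac{b b - 53}{3} = - \frac{b^{2} - 53}{3} = - \frac{-53 + b^{2}}{3} = \frac{53}{3} - \frac{b^{2}}{3}$)
$\frac{1}{L{\left(51 - -23,56 \right)} + G{\left(-79 \right)}} = \frac{1}{\left(-252 - 1176 + 12 \left(51 - -23\right) + 56 \left(51 - -23\right)\right) + \left(\frac{53}{3} - \frac{\left(-79\right)^{2}}{3}\right)} = \frac{1}{\left(-252 - 1176 + 12 \left(51 + 23\right) + 56 \left(51 + 23\right)\right) + \left(\frac{53}{3} - \frac{6241}{3}\right)} = \frac{1}{\left(-252 - 1176 + 12 \cdot 74 + 56 \cdot 74\right) + \left(\frac{53}{3} - \frac{6241}{3}\right)} = \frac{1}{\left(-252 - 1176 + 888 + 4144\right) - \frac{6188}{3}} = \frac{1}{3604 - \frac{6188}{3}} = \frac{1}{\frac{4624}{3}} = \frac{3}{4624}$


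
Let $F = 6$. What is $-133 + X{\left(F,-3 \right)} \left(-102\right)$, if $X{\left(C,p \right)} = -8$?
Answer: $683$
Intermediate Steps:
$-133 + X{\left(F,-3 \right)} \left(-102\right) = -133 - -816 = -133 + 816 = 683$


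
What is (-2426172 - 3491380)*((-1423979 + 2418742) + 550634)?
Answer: -9144967108144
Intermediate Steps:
(-2426172 - 3491380)*((-1423979 + 2418742) + 550634) = -5917552*(994763 + 550634) = -5917552*1545397 = -9144967108144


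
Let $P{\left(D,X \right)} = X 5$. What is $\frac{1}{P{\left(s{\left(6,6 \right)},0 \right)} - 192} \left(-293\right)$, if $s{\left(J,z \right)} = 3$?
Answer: $\frac{293}{192} \approx 1.526$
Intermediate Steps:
$P{\left(D,X \right)} = 5 X$
$\frac{1}{P{\left(s{\left(6,6 \right)},0 \right)} - 192} \left(-293\right) = \frac{1}{5 \cdot 0 - 192} \left(-293\right) = \frac{1}{0 - 192} \left(-293\right) = \frac{1}{-192} \left(-293\right) = \left(- \frac{1}{192}\right) \left(-293\right) = \frac{293}{192}$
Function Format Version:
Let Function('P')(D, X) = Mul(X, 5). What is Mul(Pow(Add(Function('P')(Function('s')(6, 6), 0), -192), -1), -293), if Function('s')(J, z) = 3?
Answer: Rational(293, 192) ≈ 1.5260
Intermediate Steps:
Function('P')(D, X) = Mul(5, X)
Mul(Pow(Add(Function('P')(Function('s')(6, 6), 0), -192), -1), -293) = Mul(Pow(Add(Mul(5, 0), -192), -1), -293) = Mul(Pow(Add(0, -192), -1), -293) = Mul(Pow(-192, -1), -293) = Mul(Rational(-1, 192), -293) = Rational(293, 192)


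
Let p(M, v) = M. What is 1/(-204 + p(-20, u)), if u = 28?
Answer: -1/224 ≈ -0.0044643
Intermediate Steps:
1/(-204 + p(-20, u)) = 1/(-204 - 20) = 1/(-224) = -1/224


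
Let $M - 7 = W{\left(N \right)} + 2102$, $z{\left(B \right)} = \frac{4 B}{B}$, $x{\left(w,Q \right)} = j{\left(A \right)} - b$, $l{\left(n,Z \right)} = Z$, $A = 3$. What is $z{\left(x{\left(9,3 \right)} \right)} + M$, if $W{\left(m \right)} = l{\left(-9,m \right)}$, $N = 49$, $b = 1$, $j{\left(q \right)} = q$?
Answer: $2162$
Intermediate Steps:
$W{\left(m \right)} = m$
$x{\left(w,Q \right)} = 2$ ($x{\left(w,Q \right)} = 3 - 1 = 2$)
$z{\left(B \right)} = 4$
$M = 2158$ ($M = 7 + \left(49 + 2102\right) = 7 + 2151 = 2158$)
$z{\left(x{\left(9,3 \right)} \right)} + M = 4 + 2158 = 2162$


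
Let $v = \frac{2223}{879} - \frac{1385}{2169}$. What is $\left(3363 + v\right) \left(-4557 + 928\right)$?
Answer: $- \frac{7760417249755}{635517} \approx -1.2211 \cdot 10^{7}$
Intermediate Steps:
$v = \frac{1201424}{635517}$ ($v = 2223 \cdot \frac{1}{879} - \frac{1385}{2169} = \frac{741}{293} - \frac{1385}{2169} = \frac{1201424}{635517} \approx 1.8905$)
$\left(3363 + v\right) \left(-4557 + 928\right) = \left(3363 + \frac{1201424}{635517}\right) \left(-4557 + 928\right) = \frac{2138445095}{635517} \left(-3629\right) = - \frac{7760417249755}{635517}$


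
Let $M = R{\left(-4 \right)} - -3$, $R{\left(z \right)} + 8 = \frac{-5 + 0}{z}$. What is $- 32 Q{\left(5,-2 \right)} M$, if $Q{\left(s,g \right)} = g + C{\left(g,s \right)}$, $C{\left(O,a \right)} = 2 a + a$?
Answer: $1560$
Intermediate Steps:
$C{\left(O,a \right)} = 3 a$
$R{\left(z \right)} = -8 - \frac{5}{z}$ ($R{\left(z \right)} = -8 + \frac{-5 + 0}{z} = -8 - \frac{5}{z}$)
$Q{\left(s,g \right)} = g + 3 s$
$M = - \frac{15}{4}$ ($M = \left(-8 - \frac{5}{-4}\right) - -3 = \left(-8 - - \frac{5}{4}\right) + 3 = \left(-8 + \frac{5}{4}\right) + 3 = - \frac{27}{4} + 3 = - \frac{15}{4} \approx -3.75$)
$- 32 Q{\left(5,-2 \right)} M = - 32 \left(-2 + 3 \cdot 5\right) \left(- \frac{15}{4}\right) = - 32 \left(-2 + 15\right) \left(- \frac{15}{4}\right) = \left(-32\right) 13 \left(- \frac{15}{4}\right) = \left(-416\right) \left(- \frac{15}{4}\right) = 1560$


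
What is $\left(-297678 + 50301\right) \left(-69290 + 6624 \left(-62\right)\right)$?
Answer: $118735517706$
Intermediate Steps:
$\left(-297678 + 50301\right) \left(-69290 + 6624 \left(-62\right)\right) = - 247377 \left(-69290 - 410688\right) = \left(-247377\right) \left(-479978\right) = 118735517706$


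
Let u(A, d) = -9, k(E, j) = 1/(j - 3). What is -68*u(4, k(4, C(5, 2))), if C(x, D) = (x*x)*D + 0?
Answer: 612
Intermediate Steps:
C(x, D) = D*x² (C(x, D) = x²*D + 0 = D*x² + 0 = D*x²)
k(E, j) = 1/(-3 + j)
-68*u(4, k(4, C(5, 2))) = -68*(-9) = 612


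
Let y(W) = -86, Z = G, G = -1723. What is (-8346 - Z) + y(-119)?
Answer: -6709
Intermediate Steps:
Z = -1723
(-8346 - Z) + y(-119) = (-8346 - 1*(-1723)) - 86 = (-8346 + 1723) - 86 = -6623 - 86 = -6709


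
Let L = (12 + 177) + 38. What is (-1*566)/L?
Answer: -566/227 ≈ -2.4934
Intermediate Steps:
L = 227 (L = 189 + 38 = 227)
(-1*566)/L = -1*566/227 = -566*1/227 = -566/227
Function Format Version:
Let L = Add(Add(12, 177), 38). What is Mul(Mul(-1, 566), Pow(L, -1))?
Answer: Rational(-566, 227) ≈ -2.4934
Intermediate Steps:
L = 227 (L = Add(189, 38) = 227)
Mul(Mul(-1, 566), Pow(L, -1)) = Mul(Mul(-1, 566), Pow(227, -1)) = Mul(-566, Rational(1, 227)) = Rational(-566, 227)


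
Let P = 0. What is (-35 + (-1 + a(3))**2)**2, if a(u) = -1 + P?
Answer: 961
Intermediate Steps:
a(u) = -1 (a(u) = -1 + 0 = -1)
(-35 + (-1 + a(3))**2)**2 = (-35 + (-1 - 1)**2)**2 = (-35 + (-2)**2)**2 = (-35 + 4)**2 = (-31)**2 = 961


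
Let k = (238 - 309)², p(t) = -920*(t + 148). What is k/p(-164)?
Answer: 5041/14720 ≈ 0.34246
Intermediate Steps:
p(t) = -136160 - 920*t (p(t) = -920*(148 + t) = -136160 - 920*t)
k = 5041 (k = (-71)² = 5041)
k/p(-164) = 5041/(-136160 - 920*(-164)) = 5041/(-136160 + 150880) = 5041/14720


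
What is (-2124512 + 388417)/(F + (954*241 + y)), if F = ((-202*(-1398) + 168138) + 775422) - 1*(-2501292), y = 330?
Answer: -1736095/3957492 ≈ -0.43869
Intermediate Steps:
F = 3727248 (F = ((282396 + 168138) + 775422) + 2501292 = (450534 + 775422) + 2501292 = 1225956 + 2501292 = 3727248)
(-2124512 + 388417)/(F + (954*241 + y)) = (-2124512 + 388417)/(3727248 + (954*241 + 330)) = -1736095/(3727248 + (229914 + 330)) = -1736095/(3727248 + 230244) = -1736095/3957492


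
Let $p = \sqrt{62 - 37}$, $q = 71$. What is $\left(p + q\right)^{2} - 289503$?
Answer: $-283727$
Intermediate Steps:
$p = 5$ ($p = \sqrt{25} = 5$)
$\left(p + q\right)^{2} - 289503 = \left(5 + 71\right)^{2} - 289503 = 76^{2} - 289503 = 5776 - 289503 = -283727$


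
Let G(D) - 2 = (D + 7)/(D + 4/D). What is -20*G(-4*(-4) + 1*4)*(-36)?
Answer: 242640/101 ≈ 2402.4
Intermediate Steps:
G(D) = 2 + (7 + D)/(D + 4/D) (G(D) = 2 + (D + 7)/(D + 4/D) = 2 + (7 + D)/(D + 4/D))
-20*G(-4*(-4) + 1*4)*(-36) = -20*(8 + 3*(-4*(-4) + 1*4)² + 7*(-4*(-4) + 1*4))/(4 + (-4*(-4) + 1*4)²)*(-36) = -20*(8 + 3*(16 + 4)² + 7*(16 + 4))/(4 + (16 + 4)²)*(-36) = -20*(8 + 3*20² + 7*20)/(4 + 20²)*(-36) = -20*(8 + 3*400 + 140)/(4 + 400)*(-36) = -20*(8 + 1200 + 140)/404*(-36) = -5*1348/101*(-36) = -20*337/101*(-36) = -6740/101*(-36) = 242640/101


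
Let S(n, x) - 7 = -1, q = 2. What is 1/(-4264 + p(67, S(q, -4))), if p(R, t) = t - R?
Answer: -1/4325 ≈ -0.00023121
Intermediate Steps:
S(n, x) = 6 (S(n, x) = 7 - 1 = 6)
1/(-4264 + p(67, S(q, -4))) = 1/(-4264 + (6 - 1*67)) = 1/(-4264 + (6 - 67)) = 1/(-4264 - 61) = 1/(-4325) = -1/4325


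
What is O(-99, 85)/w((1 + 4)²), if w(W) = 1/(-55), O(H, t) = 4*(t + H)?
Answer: 3080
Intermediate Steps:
O(H, t) = 4*H + 4*t (O(H, t) = 4*(H + t) = 4*H + 4*t)
w(W) = -1/55
O(-99, 85)/w((1 + 4)²) = (4*(-99) + 4*85)/(-1/55) = (-396 + 340)*(-55) = -56*(-55) = 3080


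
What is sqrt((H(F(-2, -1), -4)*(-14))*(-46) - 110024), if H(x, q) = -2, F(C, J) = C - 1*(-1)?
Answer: 12*I*sqrt(773) ≈ 333.63*I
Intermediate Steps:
F(C, J) = 1 + C (F(C, J) = C + 1 = 1 + C)
sqrt((H(F(-2, -1), -4)*(-14))*(-46) - 110024) = sqrt(-2*(-14)*(-46) - 110024) = sqrt(28*(-46) - 110024) = sqrt(-1288 - 110024) = sqrt(-111312) = 12*I*sqrt(773)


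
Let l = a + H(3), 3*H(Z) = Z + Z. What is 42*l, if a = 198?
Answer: 8400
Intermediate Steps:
H(Z) = 2*Z/3 (H(Z) = (Z + Z)/3 = (2*Z)/3 = 2*Z/3)
l = 200 (l = 198 + (⅔)*3 = 198 + 2 = 200)
42*l = 42*200 = 8400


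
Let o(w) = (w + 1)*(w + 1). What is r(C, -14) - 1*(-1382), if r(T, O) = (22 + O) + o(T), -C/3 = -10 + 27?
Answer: 3890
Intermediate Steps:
C = -51 (C = -3*(-10 + 27) = -3*17 = -51)
o(w) = (1 + w)² (o(w) = (1 + w)*(1 + w) = (1 + w)²)
r(T, O) = 22 + O + (1 + T)² (r(T, O) = (22 + O) + (1 + T)² = 22 + O + (1 + T)²)
r(C, -14) - 1*(-1382) = (22 - 14 + (1 - 51)²) - 1*(-1382) = (22 - 14 + (-50)²) + 1382 = (22 - 14 + 2500) + 1382 = 2508 + 1382 = 3890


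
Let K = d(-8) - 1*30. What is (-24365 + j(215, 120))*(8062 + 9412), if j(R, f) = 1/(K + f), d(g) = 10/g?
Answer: -151142603654/355 ≈ -4.2575e+8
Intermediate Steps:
K = -125/4 (K = 10/(-8) - 1*30 = 10*(-⅛) - 30 = -5/4 - 30 = -125/4 ≈ -31.250)
j(R, f) = 1/(-125/4 + f)
(-24365 + j(215, 120))*(8062 + 9412) = (-24365 + 4/(-125 + 4*120))*(8062 + 9412) = (-24365 + 4/(-125 + 480))*17474 = (-24365 + 4/355)*17474 = -8649571/355*17474 = -151142603654/355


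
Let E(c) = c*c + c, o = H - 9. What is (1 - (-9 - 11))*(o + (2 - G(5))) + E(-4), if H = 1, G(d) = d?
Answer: -219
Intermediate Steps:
o = -8 (o = 1 - 9 = -8)
E(c) = c + c² (E(c) = c² + c = c + c²)
(1 - (-9 - 11))*(o + (2 - G(5))) + E(-4) = (1 - (-9 - 11))*(-8 + (2 - 1*5)) - 4*(1 - 4) = (1 - 1*(-20))*(-8 + (2 - 5)) - 4*(-3) = (1 + 20)*(-8 - 3) + 12 = 21*(-11) + 12 = -231 + 12 = -219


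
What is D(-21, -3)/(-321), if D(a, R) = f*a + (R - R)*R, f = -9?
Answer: -63/107 ≈ -0.58879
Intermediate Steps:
D(a, R) = -9*a (D(a, R) = -9*a + (R - R)*R = -9*a + 0*R = -9*a + 0 = -9*a)
D(-21, -3)/(-321) = -9*(-21)/(-321) = 189*(-1/321) = -63/107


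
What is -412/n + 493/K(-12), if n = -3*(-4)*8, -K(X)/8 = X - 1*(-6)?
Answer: 287/48 ≈ 5.9792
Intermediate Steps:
K(X) = -48 - 8*X (K(X) = -8*(X - 1*(-6)) = -8*(X + 6) = -8*(6 + X) = -48 - 8*X)
n = 96 (n = 12*8 = 96)
-412/n + 493/K(-12) = -412/96 + 493/(-48 - 8*(-12)) = -412*1/96 + 493/(-48 + 96) = -103/24 + 493/48 = 287/48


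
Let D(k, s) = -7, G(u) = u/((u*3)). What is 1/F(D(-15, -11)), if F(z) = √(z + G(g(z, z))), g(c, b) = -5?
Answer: -I*√15/10 ≈ -0.3873*I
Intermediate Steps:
G(u) = ⅓ (G(u) = u/((3*u)) = u*(1/(3*u)) = ⅓)
F(z) = √(⅓ + z) (F(z) = √(z + ⅓) = √(⅓ + z))
1/F(D(-15, -11)) = 1/(√(3 + 9*(-7))/3) = 1/(√(3 - 63)/3) = 1/(√(-60)/3) = 1/((2*I*√15)/3) = 1/(2*I*√15/3) = -I*√15/10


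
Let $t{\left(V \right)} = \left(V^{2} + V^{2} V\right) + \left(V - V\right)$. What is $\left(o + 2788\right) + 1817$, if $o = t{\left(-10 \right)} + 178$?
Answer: $3883$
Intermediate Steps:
$t{\left(V \right)} = V^{2} + V^{3}$ ($t{\left(V \right)} = \left(V^{2} + V^{3}\right) + 0 = V^{2} + V^{3}$)
$o = -722$ ($o = \left(-10\right)^{2} \left(1 - 10\right) + 178 = 100 \left(-9\right) + 178 = -900 + 178 = -722$)
$\left(o + 2788\right) + 1817 = \left(-722 + 2788\right) + 1817 = 2066 + 1817 = 3883$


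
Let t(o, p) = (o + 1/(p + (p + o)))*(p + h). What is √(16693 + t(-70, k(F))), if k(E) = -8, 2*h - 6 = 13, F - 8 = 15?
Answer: √122684719/86 ≈ 128.79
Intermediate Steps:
F = 23 (F = 8 + 15 = 23)
h = 19/2 (h = 3 + (½)*13 = 3 + 13/2 = 19/2 ≈ 9.5000)
t(o, p) = (19/2 + p)*(o + 1/(o + 2*p)) (t(o, p) = (o + 1/(p + (p + o)))*(p + 19/2) = (o + 1/(p + (o + p)))*(19/2 + p) = (o + 1/(o + 2*p))*(19/2 + p) = (19/2 + p)*(o + 1/(o + 2*p)))
√(16693 + t(-70, k(F))) = √(16693 + (19/2 - 8 + (19/2)*(-70)² - 8*(-70)² + 2*(-70)*(-8)² + 19*(-70)*(-8))/(-70 + 2*(-8))) = √(16693 + (19/2 - 8 + (19/2)*4900 - 8*4900 + 2*(-70)*64 + 10640)/(-70 - 16)) = √(16693 + (19/2 - 8 + 46550 - 39200 - 8960 + 10640)/(-86)) = √(16693 - 1/86*18063/2) = √(16693 - 18063/172) = √(2853133/172) = √122684719/86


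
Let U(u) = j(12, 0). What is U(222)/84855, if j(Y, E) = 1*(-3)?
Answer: -1/28285 ≈ -3.5354e-5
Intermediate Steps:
j(Y, E) = -3
U(u) = -3
U(222)/84855 = -3/84855 = -3*1/84855 = -1/28285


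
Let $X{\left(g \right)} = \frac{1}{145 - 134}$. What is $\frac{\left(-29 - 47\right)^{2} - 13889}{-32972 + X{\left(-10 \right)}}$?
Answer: $\frac{671}{2727} \approx 0.24606$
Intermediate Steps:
$X{\left(g \right)} = \frac{1}{11}$
$\frac{\left(-29 - 47\right)^{2} - 13889}{-32972 + X{\left(-10 \right)}} = \frac{\left(-29 - 47\right)^{2} - 13889}{-32972 + \frac{1}{11}} = \frac{\left(-76\right)^{2} - 13889}{- \frac{362691}{11}} = \left(5776 - 13889\right) \left(- \frac{11}{362691}\right) = \left(-8113\right) \left(- \frac{11}{362691}\right) = \frac{671}{2727}$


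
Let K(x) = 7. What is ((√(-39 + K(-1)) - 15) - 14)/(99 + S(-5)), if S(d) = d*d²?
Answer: 29/26 - 2*I*√2/13 ≈ 1.1154 - 0.21757*I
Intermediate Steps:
S(d) = d³
((√(-39 + K(-1)) - 15) - 14)/(99 + S(-5)) = ((√(-39 + 7) - 15) - 14)/(99 + (-5)³) = ((√(-32) - 15) - 14)/(99 - 125) = ((4*I*√2 - 15) - 14)/(-26) = -((-15 + 4*I*√2) - 14)/26 = -(-29 + 4*I*√2)/26 = 29/26 - 2*I*√2/13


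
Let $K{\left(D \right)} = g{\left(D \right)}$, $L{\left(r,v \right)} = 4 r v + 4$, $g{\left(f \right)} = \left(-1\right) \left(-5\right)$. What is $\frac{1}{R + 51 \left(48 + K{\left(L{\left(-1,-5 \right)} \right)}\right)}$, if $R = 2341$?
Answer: $\frac{1}{5044} \approx 0.00019826$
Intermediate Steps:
$g{\left(f \right)} = 5$
$L{\left(r,v \right)} = 4 + 4 r v$ ($L{\left(r,v \right)} = 4 r v + 4 = 4 + 4 r v$)
$K{\left(D \right)} = 5$
$\frac{1}{R + 51 \left(48 + K{\left(L{\left(-1,-5 \right)} \right)}\right)} = \frac{1}{2341 + 51 \left(48 + 5\right)} = \frac{1}{2341 + 51 \cdot 53} = \frac{1}{2341 + 2703} = \frac{1}{5044}$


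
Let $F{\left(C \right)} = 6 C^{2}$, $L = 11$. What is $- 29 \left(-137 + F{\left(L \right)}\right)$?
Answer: $-17081$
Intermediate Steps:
$- 29 \left(-137 + F{\left(L \right)}\right) = - 29 \left(-137 + 6 \cdot 11^{2}\right) = - 29 \left(-137 + 6 \cdot 121\right) = - 29 \left(-137 + 726\right) = \left(-29\right) 589 = -17081$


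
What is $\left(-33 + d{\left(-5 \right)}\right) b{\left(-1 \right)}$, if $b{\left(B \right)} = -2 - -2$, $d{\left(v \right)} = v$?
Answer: $0$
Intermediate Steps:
$b{\left(B \right)} = 0$ ($b{\left(B \right)} = -2 + 2 = 0$)
$\left(-33 + d{\left(-5 \right)}\right) b{\left(-1 \right)} = \left(-33 - 5\right) 0 = \left(-38\right) 0 = 0$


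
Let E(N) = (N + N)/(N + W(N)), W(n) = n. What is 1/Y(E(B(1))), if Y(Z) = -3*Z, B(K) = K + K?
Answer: -⅓ ≈ -0.33333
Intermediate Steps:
B(K) = 2*K
E(N) = 1 (E(N) = (N + N)/(N + N) = (2*N)/((2*N)) = (2*N)*(1/(2*N)) = 1)
1/Y(E(B(1))) = 1/(-3*1) = 1/(-3) = -⅓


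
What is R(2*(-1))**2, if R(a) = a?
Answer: 4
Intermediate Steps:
R(2*(-1))**2 = (2*(-1))**2 = (-2)**2 = 4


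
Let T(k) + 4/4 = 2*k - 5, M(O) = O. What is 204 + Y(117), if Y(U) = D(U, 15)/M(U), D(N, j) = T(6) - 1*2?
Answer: 23872/117 ≈ 204.03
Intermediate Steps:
T(k) = -6 + 2*k (T(k) = -1 + (2*k - 5) = -1 + (-5 + 2*k) = -6 + 2*k)
D(N, j) = 4 (D(N, j) = (-6 + 2*6) - 1*2 = (-6 + 12) - 2 = 6 - 2 = 4)
Y(U) = 4/U
204 + Y(117) = 204 + 4/117 = 23872/117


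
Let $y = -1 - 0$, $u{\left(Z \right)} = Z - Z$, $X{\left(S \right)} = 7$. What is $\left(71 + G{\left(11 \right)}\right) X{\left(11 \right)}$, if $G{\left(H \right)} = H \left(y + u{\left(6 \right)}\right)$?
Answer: $420$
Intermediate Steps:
$u{\left(Z \right)} = 0$
$y = -1$ ($y = -1 + 0 = -1$)
$G{\left(H \right)} = - H$ ($G{\left(H \right)} = H \left(-1 + 0\right) = H \left(-1\right) = - H$)
$\left(71 + G{\left(11 \right)}\right) X{\left(11 \right)} = \left(71 - 11\right) 7 = 60 \cdot 7 = 420$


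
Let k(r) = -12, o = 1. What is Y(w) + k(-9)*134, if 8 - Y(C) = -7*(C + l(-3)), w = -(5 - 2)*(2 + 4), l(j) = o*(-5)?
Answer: -1761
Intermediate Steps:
l(j) = -5 (l(j) = 1*(-5) = -5)
w = -18 (w = -3*6 = -1*18 = -18)
Y(C) = -27 + 7*C (Y(C) = 8 - (-7)*(C - 5) = 8 - (-7)*(-5 + C) = 8 - (35 - 7*C) = 8 + (-35 + 7*C) = -27 + 7*C)
Y(w) + k(-9)*134 = (-27 + 7*(-18)) - 12*134 = (-27 - 126) - 1608 = -153 - 1608 = -1761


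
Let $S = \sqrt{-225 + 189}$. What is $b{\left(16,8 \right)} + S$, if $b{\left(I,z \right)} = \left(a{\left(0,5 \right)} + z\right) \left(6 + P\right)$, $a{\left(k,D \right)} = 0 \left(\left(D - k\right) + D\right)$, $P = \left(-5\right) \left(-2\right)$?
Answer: $128 + 6 i \approx 128.0 + 6.0 i$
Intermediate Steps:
$S = 6 i$ ($S = \sqrt{-36} = 6 i \approx 6.0 i$)
$P = 10$
$a{\left(k,D \right)} = 0$ ($a{\left(k,D \right)} = 0 \left(- k + 2 D\right) = 0$)
$b{\left(I,z \right)} = 16 z$ ($b{\left(I,z \right)} = \left(0 + z\right) \left(6 + 10\right) = z 16 = 16 z$)
$b{\left(16,8 \right)} + S = 16 \cdot 8 + 6 i = 128 + 6 i$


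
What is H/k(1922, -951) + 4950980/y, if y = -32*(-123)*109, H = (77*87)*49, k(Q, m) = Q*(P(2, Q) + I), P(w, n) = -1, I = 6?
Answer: 23550809353/515365080 ≈ 45.697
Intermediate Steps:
k(Q, m) = 5*Q (k(Q, m) = Q*(-1 + 6) = Q*5 = 5*Q)
H = 328251 (H = 6699*49 = 328251)
y = 429024 (y = 3936*109 = 429024)
H/k(1922, -951) + 4950980/y = 328251/((5*1922)) + 4950980/429024 = 328251/9610 + 4950980*(1/429024) = 328251*(1/9610) + 1237745/107256 = 328251/9610 + 1237745/107256 = 23550809353/515365080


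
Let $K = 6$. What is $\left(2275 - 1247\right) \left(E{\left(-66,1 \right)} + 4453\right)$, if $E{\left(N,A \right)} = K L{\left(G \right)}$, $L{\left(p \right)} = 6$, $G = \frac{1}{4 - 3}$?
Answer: $4614692$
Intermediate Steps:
$G = 1$ ($G = 1^{-1} = 1$)
$E{\left(N,A \right)} = 36$ ($E{\left(N,A \right)} = 6 \cdot 6 = 36$)
$\left(2275 - 1247\right) \left(E{\left(-66,1 \right)} + 4453\right) = \left(2275 - 1247\right) \left(36 + 4453\right) = 1028 \cdot 4489 = 4614692$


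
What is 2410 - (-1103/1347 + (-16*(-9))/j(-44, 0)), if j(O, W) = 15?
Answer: 16172209/6735 ≈ 2401.2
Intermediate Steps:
2410 - (-1103/1347 + (-16*(-9))/j(-44, 0)) = 2410 - (-1103/1347 - 16*(-9)/15) = 2410 - (-1103*1/1347 + 144*(1/15)) = 2410 - (-1103/1347 + 48/5) = 2410 - 1*59141/6735 = 2410 - 59141/6735 = 16172209/6735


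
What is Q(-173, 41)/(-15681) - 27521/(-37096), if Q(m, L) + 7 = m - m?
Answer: 431816473/581702376 ≈ 0.74233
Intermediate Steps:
Q(m, L) = -7 (Q(m, L) = -7 + (m - m) = -7 + 0 = -7)
Q(-173, 41)/(-15681) - 27521/(-37096) = -7/(-15681) - 27521/(-37096) = -7*(-1/15681) - 27521*(-1/37096) = 7/15681 + 27521/37096 = 431816473/581702376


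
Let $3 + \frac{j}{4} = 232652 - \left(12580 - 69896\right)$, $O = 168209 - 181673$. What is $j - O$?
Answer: $1173324$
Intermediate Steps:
$O = -13464$
$j = 1159860$ ($j = -12 + 4 \left(232652 - \left(12580 - 69896\right)\right) = -12 + 4 \left(232652 - -57316\right) = -12 + 4 \left(232652 + 57316\right) = -12 + 4 \cdot 289968 = -12 + 1159872 = 1159860$)
$j - O = 1159860 - -13464 = 1159860 + 13464 = 1173324$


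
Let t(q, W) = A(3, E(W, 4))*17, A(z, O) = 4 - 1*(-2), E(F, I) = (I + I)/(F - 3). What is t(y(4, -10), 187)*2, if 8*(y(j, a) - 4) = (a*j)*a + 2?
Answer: 204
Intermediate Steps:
E(F, I) = 2*I/(-3 + F) (E(F, I) = (2*I)/(-3 + F) = 2*I/(-3 + F))
A(z, O) = 6 (A(z, O) = 4 + 2 = 6)
y(j, a) = 17/4 + j*a²/8 (y(j, a) = 4 + ((a*j)*a + 2)/8 = 4 + (j*a² + 2)/8 = 4 + (2 + j*a²)/8 = 4 + (¼ + j*a²/8) = 17/4 + j*a²/8)
t(q, W) = 102 (t(q, W) = 6*17 = 102)
t(y(4, -10), 187)*2 = 102*2 = 204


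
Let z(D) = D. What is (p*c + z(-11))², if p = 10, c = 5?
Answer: 1521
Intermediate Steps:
(p*c + z(-11))² = (10*5 - 11)² = (50 - 11)² = 39² = 1521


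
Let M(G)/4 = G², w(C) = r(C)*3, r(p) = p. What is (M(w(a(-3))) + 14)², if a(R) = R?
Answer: 114244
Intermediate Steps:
w(C) = 3*C (w(C) = C*3 = 3*C)
M(G) = 4*G²
(M(w(a(-3))) + 14)² = (4*(3*(-3))² + 14)² = (4*(-9)² + 14)² = (4*81 + 14)² = (324 + 14)² = 338² = 114244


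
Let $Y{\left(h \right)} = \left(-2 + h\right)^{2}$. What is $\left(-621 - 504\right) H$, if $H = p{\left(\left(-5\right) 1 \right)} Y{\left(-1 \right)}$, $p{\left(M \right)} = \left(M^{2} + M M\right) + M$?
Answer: $-455625$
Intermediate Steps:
$p{\left(M \right)} = M + 2 M^{2}$ ($p{\left(M \right)} = \left(M^{2} + M^{2}\right) + M = 2 M^{2} + M = M + 2 M^{2}$)
$H = 405$ ($H = \left(-5\right) 1 \left(1 + 2 \left(\left(-5\right) 1\right)\right) \left(-2 - 1\right)^{2} = - 5 \left(1 + 2 \left(-5\right)\right) \left(-3\right)^{2} = - 5 \left(1 - 10\right) 9 = \left(-5\right) \left(-9\right) 9 = 45 \cdot 9 = 405$)
$\left(-621 - 504\right) H = \left(-621 - 504\right) 405 = \left(-1125\right) 405 = -455625$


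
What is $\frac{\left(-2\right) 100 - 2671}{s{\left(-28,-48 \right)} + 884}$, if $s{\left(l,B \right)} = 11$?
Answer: $- \frac{2871}{895} \approx -3.2078$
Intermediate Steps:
$\frac{\left(-2\right) 100 - 2671}{s{\left(-28,-48 \right)} + 884} = \frac{\left(-2\right) 100 - 2671}{11 + 884} = \frac{-200 - 2671}{895} = \left(-2871\right) \frac{1}{895} = - \frac{2871}{895}$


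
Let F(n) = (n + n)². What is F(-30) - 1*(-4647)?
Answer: 8247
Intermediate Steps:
F(n) = 4*n² (F(n) = (2*n)² = 4*n²)
F(-30) - 1*(-4647) = 4*(-30)² - 1*(-4647) = 4*900 + 4647 = 3600 + 4647 = 8247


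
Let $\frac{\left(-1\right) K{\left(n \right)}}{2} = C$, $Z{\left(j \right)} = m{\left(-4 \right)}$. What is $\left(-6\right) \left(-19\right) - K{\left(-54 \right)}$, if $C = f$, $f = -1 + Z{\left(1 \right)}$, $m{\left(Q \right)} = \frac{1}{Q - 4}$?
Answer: $\frac{447}{4} \approx 111.75$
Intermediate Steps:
$m{\left(Q \right)} = \frac{1}{-4 + Q}$
$Z{\left(j \right)} = - \frac{1}{8}$ ($Z{\left(j \right)} = \frac{1}{-4 - 4} = \frac{1}{-8} = - \frac{1}{8}$)
$f = - \frac{9}{8}$ ($f = -1 - \frac{1}{8} = - \frac{9}{8} \approx -1.125$)
$C = - \frac{9}{8} \approx -1.125$
$K{\left(n \right)} = \frac{9}{4}$ ($K{\left(n \right)} = \left(-2\right) \left(- \frac{9}{8}\right) = \frac{9}{4}$)
$\left(-6\right) \left(-19\right) - K{\left(-54 \right)} = \left(-6\right) \left(-19\right) - \frac{9}{4} = 114 - \frac{9}{4} = \frac{447}{4}$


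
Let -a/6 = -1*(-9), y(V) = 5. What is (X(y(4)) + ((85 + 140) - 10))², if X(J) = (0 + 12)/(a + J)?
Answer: 110733529/2401 ≈ 46120.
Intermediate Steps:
a = -54 (a = -(-6)*(-9) = -6*9 = -54)
X(J) = 12/(-54 + J) (X(J) = (0 + 12)/(-54 + J) = 12/(-54 + J))
(X(y(4)) + ((85 + 140) - 10))² = (12/(-54 + 5) + ((85 + 140) - 10))² = (12/(-49) + (225 - 10))² = (12*(-1/49) + 215)² = (-12/49 + 215)² = (10523/49)² = 110733529/2401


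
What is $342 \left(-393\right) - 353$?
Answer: $-134759$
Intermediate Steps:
$342 \left(-393\right) - 353 = -134406 - 353 = -134759$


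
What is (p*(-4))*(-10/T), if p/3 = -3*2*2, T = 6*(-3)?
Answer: 80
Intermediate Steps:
T = -18
p = -36 (p = 3*(-3*2*2) = 3*(-6*2) = 3*(-12) = -36)
(p*(-4))*(-10/T) = (-36*(-4))*(-10/(-18)) = 144*(-10*(-1/18)) = 144*(5/9) = 80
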